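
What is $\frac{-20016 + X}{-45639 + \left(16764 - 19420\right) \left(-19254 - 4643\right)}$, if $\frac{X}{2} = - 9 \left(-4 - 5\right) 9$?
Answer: $- \frac{18558}{63424793} \approx -0.0002926$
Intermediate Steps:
$X = 1458$ ($X = 2 - 9 \left(-4 - 5\right) 9 = 2 \left(-9\right) \left(-9\right) 9 = 2 \cdot 81 \cdot 9 = 2 \cdot 729 = 1458$)
$\frac{-20016 + X}{-45639 + \left(16764 - 19420\right) \left(-19254 - 4643\right)} = \frac{-20016 + 1458}{-45639 + \left(16764 - 19420\right) \left(-19254 - 4643\right)} = - \frac{18558}{-45639 - -63470432} = - \frac{18558}{-45639 + 63470432} = - \frac{18558}{63424793}$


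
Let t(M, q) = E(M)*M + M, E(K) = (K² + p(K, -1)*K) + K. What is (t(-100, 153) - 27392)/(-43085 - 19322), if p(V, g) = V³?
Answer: 10001017492/62407 ≈ 1.6025e+5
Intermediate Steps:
E(K) = K + K² + K⁴ (E(K) = (K² + K³*K) + K = (K² + K⁴) + K = K + K² + K⁴)
t(M, q) = M + M²*(1 + M + M³) (t(M, q) = (M*(1 + M + M³))*M + M = M²*(1 + M + M³) + M = M + M²*(1 + M + M³))
(t(-100, 153) - 27392)/(-43085 - 19322) = (-100*(1 - 100*(1 - 100 + (-100)³)) - 27392)/(-43085 - 19322) = (-100*(1 - 100*(1 - 100 - 1000000)) - 27392)/(-62407) = (-100*(1 - 100*(-1000099)) - 27392)*(-1/62407) = (-100*(1 + 100009900) - 27392)*(-1/62407) = (-100*100009901 - 27392)*(-1/62407) = (-10000990100 - 27392)*(-1/62407) = -10001017492*(-1/62407) = 10001017492/62407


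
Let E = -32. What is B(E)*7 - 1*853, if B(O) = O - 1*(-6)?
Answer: -1035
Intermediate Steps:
B(O) = 6 + O (B(O) = O + 6 = 6 + O)
B(E)*7 - 1*853 = (6 - 32)*7 - 1*853 = -26*7 - 853 = -182 - 853 = -1035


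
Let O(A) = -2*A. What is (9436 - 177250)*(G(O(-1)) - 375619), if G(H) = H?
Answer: 63033791238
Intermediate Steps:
(9436 - 177250)*(G(O(-1)) - 375619) = (9436 - 177250)*(-2*(-1) - 375619) = -167814*(2 - 375619) = -167814*(-375617) = 63033791238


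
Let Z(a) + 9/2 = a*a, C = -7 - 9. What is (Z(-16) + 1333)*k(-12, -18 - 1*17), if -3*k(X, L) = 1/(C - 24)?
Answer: 3169/240 ≈ 13.204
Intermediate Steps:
C = -16
k(X, L) = 1/120 (k(X, L) = -1/(3*(-16 - 24)) = -⅓/(-40) = -⅓*(-1/40) = 1/120)
Z(a) = -9/2 + a² (Z(a) = -9/2 + a*a = -9/2 + a²)
(Z(-16) + 1333)*k(-12, -18 - 1*17) = ((-9/2 + (-16)²) + 1333)*(1/120) = ((-9/2 + 256) + 1333)*(1/120) = (503/2 + 1333)*(1/120) = (3169/2)*(1/120) = 3169/240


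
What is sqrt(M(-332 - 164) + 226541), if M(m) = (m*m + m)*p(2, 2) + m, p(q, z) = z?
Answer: sqrt(717085) ≈ 846.81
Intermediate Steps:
M(m) = 2*m**2 + 3*m (M(m) = (m*m + m)*2 + m = (m**2 + m)*2 + m = (m + m**2)*2 + m = (2*m + 2*m**2) + m = 2*m**2 + 3*m)
sqrt(M(-332 - 164) + 226541) = sqrt((-332 - 164)*(3 + 2*(-332 - 164)) + 226541) = sqrt(-496*(3 + 2*(-496)) + 226541) = sqrt(-496*(3 - 992) + 226541) = sqrt(-496*(-989) + 226541) = sqrt(490544 + 226541) = sqrt(717085)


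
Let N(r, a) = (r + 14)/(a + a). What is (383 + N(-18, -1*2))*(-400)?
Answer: -153600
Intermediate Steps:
N(r, a) = (14 + r)/(2*a) (N(r, a) = (14 + r)/((2*a)) = (14 + r)*(1/(2*a)) = (14 + r)/(2*a))
(383 + N(-18, -1*2))*(-400) = (383 + (14 - 18)/(2*((-1*2))))*(-400) = (383 + (½)*(-4)/(-2))*(-400) = (383 + (½)*(-½)*(-4))*(-400) = (383 + 1)*(-400) = 384*(-400) = -153600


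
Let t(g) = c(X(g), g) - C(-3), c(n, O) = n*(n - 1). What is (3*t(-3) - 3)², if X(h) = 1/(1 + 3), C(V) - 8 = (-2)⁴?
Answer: 1461681/256 ≈ 5709.7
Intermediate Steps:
C(V) = 24 (C(V) = 8 + (-2)⁴ = 8 + 16 = 24)
X(h) = ¼ (X(h) = 1/4 = ¼)
c(n, O) = n*(-1 + n)
t(g) = -387/16 (t(g) = (-1 + ¼)/4 - 1*24 = (¼)*(-¾) - 24 = -3/16 - 24 = -387/16)
(3*t(-3) - 3)² = (3*(-387/16) - 3)² = (-1161/16 - 3)² = (-1209/16)² = 1461681/256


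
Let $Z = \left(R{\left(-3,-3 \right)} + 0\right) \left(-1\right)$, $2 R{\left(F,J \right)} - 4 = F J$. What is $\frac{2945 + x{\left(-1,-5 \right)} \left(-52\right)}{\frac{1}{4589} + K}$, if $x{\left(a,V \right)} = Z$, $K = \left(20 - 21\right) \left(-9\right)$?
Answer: $\frac{15065687}{41302} \approx 364.77$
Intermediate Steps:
$R{\left(F,J \right)} = 2 + \frac{F J}{2}$
$K = 9$ ($K = \left(-1\right) \left(-9\right) = 9$)
$Z = - \frac{13}{2}$ ($Z = \left(\left(2 + \frac{1}{2} \left(-3\right) \left(-3\right)\right) + 0\right) \left(-1\right) = \left(\left(2 + \frac{9}{2}\right) + 0\right) \left(-1\right) = \left(\frac{13}{2} + 0\right) \left(-1\right) = \frac{13}{2} \left(-1\right) = - \frac{13}{2} \approx -6.5$)
$x{\left(a,V \right)} = - \frac{13}{2}$
$\frac{2945 + x{\left(-1,-5 \right)} \left(-52\right)}{\frac{1}{4589} + K} = \frac{2945 - -338}{\frac{1}{4589} + 9} = \frac{2945 + 338}{\frac{1}{4589} + 9} = \frac{3283}{\frac{41302}{4589}} = 3283 \cdot \frac{4589}{41302} = \frac{15065687}{41302}$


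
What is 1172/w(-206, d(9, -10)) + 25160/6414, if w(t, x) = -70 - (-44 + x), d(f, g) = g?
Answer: -889331/12828 ≈ -69.327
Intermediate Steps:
w(t, x) = -26 - x (w(t, x) = -70 + (44 - x) = -26 - x)
1172/w(-206, d(9, -10)) + 25160/6414 = 1172/(-26 - 1*(-10)) + 25160/6414 = 1172/(-26 + 10) + 25160*(1/6414) = 1172/(-16) + 12580/3207 = 1172*(-1/16) + 12580/3207 = -293/4 + 12580/3207 = -889331/12828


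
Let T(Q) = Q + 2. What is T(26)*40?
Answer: 1120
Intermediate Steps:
T(Q) = 2 + Q
T(26)*40 = (2 + 26)*40 = 28*40 = 1120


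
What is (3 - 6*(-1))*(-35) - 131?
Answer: -446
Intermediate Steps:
(3 - 6*(-1))*(-35) - 131 = (3 + 6)*(-35) - 131 = 9*(-35) - 131 = -315 - 131 = -446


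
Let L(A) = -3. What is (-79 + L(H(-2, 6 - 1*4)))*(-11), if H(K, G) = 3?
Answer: 902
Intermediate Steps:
(-79 + L(H(-2, 6 - 1*4)))*(-11) = (-79 - 3)*(-11) = -82*(-11) = 902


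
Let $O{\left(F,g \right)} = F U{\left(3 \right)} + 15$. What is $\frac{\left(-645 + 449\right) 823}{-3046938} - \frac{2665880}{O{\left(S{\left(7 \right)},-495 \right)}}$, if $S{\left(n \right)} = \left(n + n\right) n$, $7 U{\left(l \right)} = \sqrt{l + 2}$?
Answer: $\frac{12184168791914}{230043819} - \frac{7464464 \sqrt{5}}{151} \approx -57572.0$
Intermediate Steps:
$U{\left(l \right)} = \frac{\sqrt{2 + l}}{7}$ ($U{\left(l \right)} = \frac{\sqrt{l + 2}}{7} = \frac{\sqrt{2 + l}}{7}$)
$S{\left(n \right)} = 2 n^{2}$ ($S{\left(n \right)} = 2 n n = 2 n^{2}$)
$O{\left(F,g \right)} = 15 + \frac{F \sqrt{5}}{7}$ ($O{\left(F,g \right)} = F \frac{\sqrt{2 + 3}}{7} + 15 = F \frac{\sqrt{5}}{7} + 15 = \frac{F \sqrt{5}}{7} + 15 = 15 + \frac{F \sqrt{5}}{7}$)
$\frac{\left(-645 + 449\right) 823}{-3046938} - \frac{2665880}{O{\left(S{\left(7 \right)},-495 \right)}} = \frac{\left(-645 + 449\right) 823}{-3046938} - \frac{2665880}{15 + \frac{2 \cdot 7^{2} \sqrt{5}}{7}} = \left(-196\right) 823 \left(- \frac{1}{3046938}\right) - \frac{2665880}{15 + \frac{2 \cdot 49 \sqrt{5}}{7}} = \left(-161308\right) \left(- \frac{1}{3046938}\right) - \frac{2665880}{15 + \frac{1}{7} \cdot 98 \sqrt{5}} = \frac{80654}{1523469} - \frac{2665880}{15 + 14 \sqrt{5}}$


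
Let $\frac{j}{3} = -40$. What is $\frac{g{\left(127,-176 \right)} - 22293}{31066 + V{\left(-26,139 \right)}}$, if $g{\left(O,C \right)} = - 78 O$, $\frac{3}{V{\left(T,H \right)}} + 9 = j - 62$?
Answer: $- \frac{6150009}{5933603} \approx -1.0365$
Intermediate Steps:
$j = -120$ ($j = 3 \left(-40\right) = -120$)
$V{\left(T,H \right)} = - \frac{3}{191}$ ($V{\left(T,H \right)} = \frac{3}{-9 - 182} = \frac{3}{-191} = 3 \left(- \frac{1}{191}\right) = - \frac{3}{191}$)
$\frac{g{\left(127,-176 \right)} - 22293}{31066 + V{\left(-26,139 \right)}} = \frac{\left(-78\right) 127 - 22293}{31066 - \frac{3}{191}} = \frac{-9906 - 22293}{\frac{5933603}{191}} = \left(-32199\right) \frac{191}{5933603} = - \frac{6150009}{5933603}$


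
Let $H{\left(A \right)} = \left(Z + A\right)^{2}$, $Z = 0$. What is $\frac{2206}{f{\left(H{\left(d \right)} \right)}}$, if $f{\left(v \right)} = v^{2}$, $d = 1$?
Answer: $2206$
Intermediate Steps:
$H{\left(A \right)} = A^{2}$ ($H{\left(A \right)} = \left(0 + A\right)^{2} = A^{2}$)
$\frac{2206}{f{\left(H{\left(d \right)} \right)}} = \frac{2206}{\left(1^{2}\right)^{2}} = \frac{2206}{1^{2}} = \frac{2206}{1} = 2206 \cdot 1 = 2206$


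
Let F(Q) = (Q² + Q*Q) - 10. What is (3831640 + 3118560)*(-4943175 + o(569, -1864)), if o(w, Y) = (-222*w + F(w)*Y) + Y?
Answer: -8423876795495000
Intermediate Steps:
F(Q) = -10 + 2*Q² (F(Q) = (Q² + Q²) - 10 = 2*Q² - 10 = -10 + 2*Q²)
o(w, Y) = Y - 222*w + Y*(-10 + 2*w²) (o(w, Y) = (-222*w + (-10 + 2*w²)*Y) + Y = (-222*w + Y*(-10 + 2*w²)) + Y = Y - 222*w + Y*(-10 + 2*w²))
(3831640 + 3118560)*(-4943175 + o(569, -1864)) = (3831640 + 3118560)*(-4943175 + (-1864 - 222*569 + 2*(-1864)*(-5 + 569²))) = 6950200*(-4943175 + (-1864 - 126318 + 2*(-1864)*(-5 + 323761))) = 6950200*(-4943175 + (-1864 - 126318 + 2*(-1864)*323756)) = 6950200*(-4943175 + (-1864 - 126318 - 1206962368)) = 6950200*(-4943175 - 1207090550) = 6950200*(-1212033725) = -8423876795495000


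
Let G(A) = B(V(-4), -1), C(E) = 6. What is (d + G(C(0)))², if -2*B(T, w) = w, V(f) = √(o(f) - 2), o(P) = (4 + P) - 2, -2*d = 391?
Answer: 38025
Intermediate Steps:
d = -391/2 (d = -½*391 = -391/2 ≈ -195.50)
o(P) = 2 + P
V(f) = √f (V(f) = √((2 + f) - 2) = √f)
B(T, w) = -w/2
G(A) = ½ (G(A) = -½*(-1) = ½)
(d + G(C(0)))² = (-391/2 + ½)² = (-195)² = 38025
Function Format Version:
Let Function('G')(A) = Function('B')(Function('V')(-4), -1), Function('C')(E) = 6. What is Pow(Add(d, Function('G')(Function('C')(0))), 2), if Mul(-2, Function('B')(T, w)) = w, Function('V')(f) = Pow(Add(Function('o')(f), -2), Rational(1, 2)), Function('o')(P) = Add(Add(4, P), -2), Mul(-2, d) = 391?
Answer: 38025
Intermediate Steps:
d = Rational(-391, 2) (d = Mul(Rational(-1, 2), 391) = Rational(-391, 2) ≈ -195.50)
Function('o')(P) = Add(2, P)
Function('V')(f) = Pow(f, Rational(1, 2)) (Function('V')(f) = Pow(Add(Add(2, f), -2), Rational(1, 2)) = Pow(f, Rational(1, 2)))
Function('B')(T, w) = Mul(Rational(-1, 2), w)
Function('G')(A) = Rational(1, 2) (Function('G')(A) = Mul(Rational(-1, 2), -1) = Rational(1, 2))
Pow(Add(d, Function('G')(Function('C')(0))), 2) = Pow(Add(Rational(-391, 2), Rational(1, 2)), 2) = Pow(-195, 2) = 38025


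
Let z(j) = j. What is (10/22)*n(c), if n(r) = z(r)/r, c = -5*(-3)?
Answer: 5/11 ≈ 0.45455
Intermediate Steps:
c = 15
n(r) = 1 (n(r) = r/r = 1)
(10/22)*n(c) = (10/22)*1 = (10*(1/22))*1 = (5/11)*1 = 5/11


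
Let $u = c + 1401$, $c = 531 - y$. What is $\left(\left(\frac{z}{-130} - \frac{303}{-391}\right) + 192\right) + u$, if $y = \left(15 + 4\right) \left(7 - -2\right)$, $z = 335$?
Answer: $\frac{19835879}{10166} \approx 1951.2$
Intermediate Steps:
$y = 171$ ($y = 19 \left(7 + 2\right) = 19 \cdot 9 = 171$)
$c = 360$ ($c = 531 - 171 = 360$)
$u = 1761$ ($u = 360 + 1401 = 1761$)
$\left(\left(\frac{z}{-130} - \frac{303}{-391}\right) + 192\right) + u = \left(\left(\frac{335}{-130} - \frac{303}{-391}\right) + 192\right) + 1761 = \left(\left(335 \left(- \frac{1}{130}\right) - - \frac{303}{391}\right) + 192\right) + 1761 = \left(\left(- \frac{67}{26} + \frac{303}{391}\right) + 192\right) + 1761 = \left(- \frac{18319}{10166} + 192\right) + 1761 = \frac{1933553}{10166} + 1761 = \frac{19835879}{10166}$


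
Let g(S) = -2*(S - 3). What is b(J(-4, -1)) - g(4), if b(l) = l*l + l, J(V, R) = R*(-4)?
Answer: 22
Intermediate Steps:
J(V, R) = -4*R
b(l) = l + l² (b(l) = l² + l = l + l²)
g(S) = 6 - 2*S (g(S) = -2*(-3 + S) = 6 - 2*S)
b(J(-4, -1)) - g(4) = (-4*(-1))*(1 - 4*(-1)) - (6 - 2*4) = 4*(1 + 4) - (6 - 8) = 4*5 - 1*(-2) = 20 + 2 = 22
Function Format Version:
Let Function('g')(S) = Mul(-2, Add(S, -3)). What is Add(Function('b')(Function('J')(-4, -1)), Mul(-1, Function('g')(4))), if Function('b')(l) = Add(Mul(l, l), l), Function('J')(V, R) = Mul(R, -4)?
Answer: 22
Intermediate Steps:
Function('J')(V, R) = Mul(-4, R)
Function('b')(l) = Add(l, Pow(l, 2)) (Function('b')(l) = Add(Pow(l, 2), l) = Add(l, Pow(l, 2)))
Function('g')(S) = Add(6, Mul(-2, S)) (Function('g')(S) = Mul(-2, Add(-3, S)) = Add(6, Mul(-2, S)))
Add(Function('b')(Function('J')(-4, -1)), Mul(-1, Function('g')(4))) = Add(Mul(Mul(-4, -1), Add(1, Mul(-4, -1))), Mul(-1, Add(6, Mul(-2, 4)))) = Add(Mul(4, Add(1, 4)), Mul(-1, Add(6, -8))) = Add(Mul(4, 5), Mul(-1, -2)) = Add(20, 2) = 22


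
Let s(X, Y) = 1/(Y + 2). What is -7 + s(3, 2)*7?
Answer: -21/4 ≈ -5.2500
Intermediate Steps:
s(X, Y) = 1/(2 + Y)
-7 + s(3, 2)*7 = -7 + 7/(2 + 2) = -7 + 7/4 = -21/4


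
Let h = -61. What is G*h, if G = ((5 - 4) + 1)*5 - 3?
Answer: -427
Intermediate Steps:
G = 7 (G = (1 + 1)*5 - 3 = 2*5 - 3 = 10 - 3 = 7)
G*h = 7*(-61) = -427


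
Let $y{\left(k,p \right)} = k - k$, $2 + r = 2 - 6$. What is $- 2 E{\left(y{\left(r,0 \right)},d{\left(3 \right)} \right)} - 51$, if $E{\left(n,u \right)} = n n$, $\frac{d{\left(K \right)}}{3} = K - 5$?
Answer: $-51$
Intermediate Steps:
$r = -6$ ($r = -2 + \left(2 - 6\right) = -2 - 4 = -6$)
$d{\left(K \right)} = -15 + 3 K$ ($d{\left(K \right)} = 3 \left(K - 5\right) = 3 \left(-5 + K\right) = -15 + 3 K$)
$y{\left(k,p \right)} = 0$
$E{\left(n,u \right)} = n^{2}$
$- 2 E{\left(y{\left(r,0 \right)},d{\left(3 \right)} \right)} - 51 = - 2 \cdot 0^{2} - 51 = \left(-2\right) 0 - 51 = 0 - 51 = -51$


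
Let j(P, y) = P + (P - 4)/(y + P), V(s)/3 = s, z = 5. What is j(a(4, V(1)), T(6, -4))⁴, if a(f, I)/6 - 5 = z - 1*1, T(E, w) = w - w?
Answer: 4836872105521/531441 ≈ 9.1014e+6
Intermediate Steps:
V(s) = 3*s
T(E, w) = 0
a(f, I) = 54 (a(f, I) = 30 + 6*(5 - 1*1) = 30 + 6*(5 - 1) = 30 + 6*4 = 30 + 24 = 54)
j(P, y) = P + (-4 + P)/(P + y)
j(a(4, V(1)), T(6, -4))⁴ = ((-4 + 54 + 54² + 54*0)/(54 + 0))⁴ = ((-4 + 54 + 2916 + 0)/54)⁴ = ((1/54)*2966)⁴ = (1483/27)⁴ = 4836872105521/531441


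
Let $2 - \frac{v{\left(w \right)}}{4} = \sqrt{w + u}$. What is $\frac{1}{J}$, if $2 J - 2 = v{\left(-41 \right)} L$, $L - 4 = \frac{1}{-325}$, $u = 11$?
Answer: $\frac{1794325}{232969561} + \frac{844350 i \sqrt{30}}{232969561} \approx 0.007702 + 0.019851 i$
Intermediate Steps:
$L = \frac{1299}{325}$ ($L = 4 + \frac{1}{-325} = 4 - \frac{1}{325} = \frac{1299}{325} \approx 3.9969$)
$v{\left(w \right)} = 8 - 4 \sqrt{11 + w}$ ($v{\left(w \right)} = 8 - 4 \sqrt{w + 11} = 8 - 4 \sqrt{11 + w}$)
$J = \frac{5521}{325} - \frac{2598 i \sqrt{30}}{325}$ ($J = 1 + \frac{\left(8 - 4 \sqrt{11 - 41}\right) \frac{1299}{325}}{2} = 1 + \frac{\left(8 - 4 \sqrt{-30}\right) \frac{1299}{325}}{2} = 1 + \frac{\left(8 - 4 i \sqrt{30}\right) \frac{1299}{325}}{2} = 1 + \frac{\frac{10392}{325} - \frac{5196 i \sqrt{30}}{325}}{2} = 1 + \left(\frac{5196}{325} - \frac{2598 i \sqrt{30}}{325}\right) = \frac{5521}{325} - \frac{2598 i \sqrt{30}}{325} \approx 16.988 - 43.784 i$)
$\frac{1}{J} = \frac{1}{\frac{5521}{325} - \frac{2598 i \sqrt{30}}{325}}$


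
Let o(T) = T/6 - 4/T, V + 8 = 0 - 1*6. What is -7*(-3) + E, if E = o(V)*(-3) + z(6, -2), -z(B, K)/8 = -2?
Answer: 302/7 ≈ 43.143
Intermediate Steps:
V = -14 (V = -8 + (0 - 1*6) = -8 + (0 - 6) = -8 - 6 = -14)
z(B, K) = 16 (z(B, K) = -8*(-2) = 16)
o(T) = -4/T + T/6 (o(T) = T*(⅙) - 4/T = T/6 - 4/T = -4/T + T/6)
E = 155/7 (E = (-4/(-14) + (⅙)*(-14))*(-3) + 16 = (-4*(-1/14) - 7/3)*(-3) + 16 = (2/7 - 7/3)*(-3) + 16 = -43/21*(-3) + 16 = 43/7 + 16 = 155/7 ≈ 22.143)
-7*(-3) + E = -7*(-3) + 155/7 = 21 + 155/7 = 302/7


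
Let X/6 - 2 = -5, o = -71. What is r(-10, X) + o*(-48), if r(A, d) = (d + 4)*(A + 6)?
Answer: 3464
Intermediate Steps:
X = -18 (X = 12 + 6*(-5) = 12 - 30 = -18)
r(A, d) = (4 + d)*(6 + A)
r(-10, X) + o*(-48) = (24 + 4*(-10) + 6*(-18) - 10*(-18)) - 71*(-48) = (24 - 40 - 108 + 180) + 3408 = 56 + 3408 = 3464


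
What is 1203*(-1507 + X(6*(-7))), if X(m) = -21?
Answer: -1838184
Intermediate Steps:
1203*(-1507 + X(6*(-7))) = 1203*(-1507 - 21) = 1203*(-1528) = -1838184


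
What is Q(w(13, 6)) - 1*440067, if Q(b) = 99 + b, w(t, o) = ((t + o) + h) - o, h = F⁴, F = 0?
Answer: -439955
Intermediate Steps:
h = 0 (h = 0⁴ = 0)
w(t, o) = t (w(t, o) = ((t + o) + 0) - o = ((o + t) + 0) - o = (o + t) - o = t)
Q(w(13, 6)) - 1*440067 = (99 + 13) - 1*440067 = 112 - 440067 = -439955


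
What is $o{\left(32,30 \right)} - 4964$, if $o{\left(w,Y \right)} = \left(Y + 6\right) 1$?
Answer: $-4928$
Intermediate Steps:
$o{\left(w,Y \right)} = 6 + Y$ ($o{\left(w,Y \right)} = \left(6 + Y\right) 1 = 6 + Y$)
$o{\left(32,30 \right)} - 4964 = \left(6 + 30\right) - 4964 = 36 - 4964 = -4928$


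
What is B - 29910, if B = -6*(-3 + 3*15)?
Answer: -30162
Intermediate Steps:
B = -252 (B = -6*(-3 + 45) = -6*42 = -252)
B - 29910 = -252 - 29910 = -30162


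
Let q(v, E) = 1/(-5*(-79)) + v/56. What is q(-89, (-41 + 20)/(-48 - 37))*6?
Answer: -105297/11060 ≈ -9.5205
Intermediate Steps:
q(v, E) = 1/395 + v/56 (q(v, E) = -⅕*(-1/79) + v*(1/56) = 1/395 + v/56)
q(-89, (-41 + 20)/(-48 - 37))*6 = (1/395 + (1/56)*(-89))*6 = (1/395 - 89/56)*6 = -35099/22120*6 = -105297/11060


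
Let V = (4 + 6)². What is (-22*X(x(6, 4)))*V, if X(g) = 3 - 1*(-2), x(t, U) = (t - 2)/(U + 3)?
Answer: -11000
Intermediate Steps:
x(t, U) = (-2 + t)/(3 + U)
X(g) = 5 (X(g) = 3 + 2 = 5)
V = 100 (V = 10² = 100)
(-22*X(x(6, 4)))*V = -22*5*100 = -110*100 = -11000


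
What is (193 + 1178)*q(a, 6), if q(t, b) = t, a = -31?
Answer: -42501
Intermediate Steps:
(193 + 1178)*q(a, 6) = (193 + 1178)*(-31) = 1371*(-31) = -42501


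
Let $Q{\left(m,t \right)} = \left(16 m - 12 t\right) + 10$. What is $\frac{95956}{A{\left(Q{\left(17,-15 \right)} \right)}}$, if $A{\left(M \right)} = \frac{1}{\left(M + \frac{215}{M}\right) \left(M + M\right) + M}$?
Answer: $41048057680$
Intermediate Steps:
$Q{\left(m,t \right)} = 10 - 12 t + 16 m$ ($Q{\left(m,t \right)} = \left(- 12 t + 16 m\right) + 10 = 10 - 12 t + 16 m$)
$A{\left(M \right)} = \frac{1}{M + 2 M \left(M + \frac{215}{M}\right)}$ ($A{\left(M \right)} = \frac{1}{\left(M + \frac{215}{M}\right) 2 M + M} = \frac{1}{2 M \left(M + \frac{215}{M}\right) + M} = \frac{1}{M + 2 M \left(M + \frac{215}{M}\right)}$)
$\frac{95956}{A{\left(Q{\left(17,-15 \right)} \right)}} = \frac{95956}{\frac{1}{430 + \left(10 - -180 + 16 \cdot 17\right) + 2 \left(10 - -180 + 16 \cdot 17\right)^{2}}} = \frac{95956}{\frac{1}{430 + \left(10 + 180 + 272\right) + 2 \left(10 + 180 + 272\right)^{2}}} = \frac{95956}{\frac{1}{430 + 462 + 2 \cdot 462^{2}}} = \frac{95956}{\frac{1}{430 + 462 + 2 \cdot 213444}} = \frac{95956}{\frac{1}{430 + 462 + 426888}} = \frac{95956}{\frac{1}{427780}} = 95956 \frac{1}{\frac{1}{427780}} = 95956 \cdot 427780 = 41048057680$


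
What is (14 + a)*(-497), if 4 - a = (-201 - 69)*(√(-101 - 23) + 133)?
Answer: -17856216 - 268380*I*√31 ≈ -1.7856e+7 - 1.4943e+6*I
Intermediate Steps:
a = 35914 + 540*I*√31 (a = 4 - (-201 - 69)*(√(-101 - 23) + 133) = 4 - (-270)*(√(-124) + 133) = 4 - (-270)*(2*I*√31 + 133) = 4 - (-270)*(133 + 2*I*√31) = 4 - (-35910 - 540*I*√31) = 4 + (35910 + 540*I*√31) = 35914 + 540*I*√31 ≈ 35914.0 + 3006.6*I)
(14 + a)*(-497) = (14 + (35914 + 540*I*√31))*(-497) = (35928 + 540*I*√31)*(-497) = -17856216 - 268380*I*√31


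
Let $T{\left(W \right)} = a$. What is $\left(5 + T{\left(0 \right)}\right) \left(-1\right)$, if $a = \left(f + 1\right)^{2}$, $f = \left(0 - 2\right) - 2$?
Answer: $-14$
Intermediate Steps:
$f = -4$ ($f = -2 - 2 = -4$)
$a = 9$ ($a = \left(-4 + 1\right)^{2} = \left(-3\right)^{2} = 9$)
$T{\left(W \right)} = 9$
$\left(5 + T{\left(0 \right)}\right) \left(-1\right) = \left(5 + 9\right) \left(-1\right) = 14 \left(-1\right) = -14$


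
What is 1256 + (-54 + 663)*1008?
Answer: 615128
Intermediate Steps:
1256 + (-54 + 663)*1008 = 1256 + 609*1008 = 1256 + 613872 = 615128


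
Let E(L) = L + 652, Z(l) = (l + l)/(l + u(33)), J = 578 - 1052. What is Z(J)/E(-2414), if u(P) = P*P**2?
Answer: 158/10414301 ≈ 1.5171e-5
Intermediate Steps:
u(P) = P**3
J = -474
Z(l) = 2*l/(35937 + l) (Z(l) = (l + l)/(l + 33**3) = (2*l)/(l + 35937) = (2*l)/(35937 + l) = 2*l/(35937 + l))
E(L) = 652 + L
Z(J)/E(-2414) = (2*(-474)/(35937 - 474))/(652 - 2414) = (2*(-474)/35463)/(-1762) = (2*(-474)*(1/35463))*(-1/1762) = -316/11821*(-1/1762) = 158/10414301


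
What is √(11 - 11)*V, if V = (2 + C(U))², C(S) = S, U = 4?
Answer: 0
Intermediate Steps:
V = 36 (V = (2 + 4)² = 6² = 36)
√(11 - 11)*V = √(11 - 11)*36 = √0*36 = 0*36 = 0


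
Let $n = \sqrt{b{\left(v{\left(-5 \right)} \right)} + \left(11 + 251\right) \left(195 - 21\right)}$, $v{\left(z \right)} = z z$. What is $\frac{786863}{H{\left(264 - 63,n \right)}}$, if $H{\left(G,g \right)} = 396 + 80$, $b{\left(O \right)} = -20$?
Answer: $\frac{112409}{68} \approx 1653.1$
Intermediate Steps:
$v{\left(z \right)} = z^{2}$
$n = 16 \sqrt{178}$ ($n = \sqrt{-20 + \left(11 + 251\right) \left(195 - 21\right)} = \sqrt{-20 + 262 \cdot 174} = \sqrt{-20 + 45588} = \sqrt{45568} = 16 \sqrt{178} \approx 213.47$)
$H{\left(G,g \right)} = 476$
$\frac{786863}{H{\left(264 - 63,n \right)}} = \frac{786863}{476} = 786863 \cdot \frac{1}{476} = \frac{112409}{68}$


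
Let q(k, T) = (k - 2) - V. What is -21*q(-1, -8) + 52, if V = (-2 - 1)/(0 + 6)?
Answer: 209/2 ≈ 104.50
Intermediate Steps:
V = -½ (V = -3/6 = -3*⅙ = -½ ≈ -0.50000)
q(k, T) = -3/2 + k (q(k, T) = (k - 2) - 1*(-½) = (-2 + k) + ½ = -3/2 + k)
-21*q(-1, -8) + 52 = -21*(-3/2 - 1) + 52 = -21*(-5/2) + 52 = 105/2 + 52 = 209/2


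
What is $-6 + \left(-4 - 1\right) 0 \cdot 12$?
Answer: $-6$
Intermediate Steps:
$-6 + \left(-4 - 1\right) 0 \cdot 12 = -6 + \left(-5\right) 0 \cdot 12 = -6 + 0 \cdot 12 = -6 + 0 = -6$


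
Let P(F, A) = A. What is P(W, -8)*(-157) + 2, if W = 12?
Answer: 1258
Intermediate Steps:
P(W, -8)*(-157) + 2 = -8*(-157) + 2 = 1256 + 2 = 1258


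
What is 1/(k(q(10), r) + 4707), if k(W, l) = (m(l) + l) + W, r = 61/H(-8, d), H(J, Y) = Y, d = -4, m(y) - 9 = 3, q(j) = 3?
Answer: 4/18827 ≈ 0.00021246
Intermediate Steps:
m(y) = 12 (m(y) = 9 + 3 = 12)
r = -61/4 (r = 61/(-4) = 61*(-¼) = -61/4 ≈ -15.250)
k(W, l) = 12 + W + l (k(W, l) = (12 + l) + W = 12 + W + l)
1/(k(q(10), r) + 4707) = 1/((12 + 3 - 61/4) + 4707) = 1/(-¼ + 4707) = 1/(18827/4) = 4/18827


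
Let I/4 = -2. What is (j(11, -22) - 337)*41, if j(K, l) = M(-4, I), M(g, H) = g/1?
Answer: -13981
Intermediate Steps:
I = -8 (I = 4*(-2) = -8)
M(g, H) = g (M(g, H) = g*1 = g)
j(K, l) = -4
(j(11, -22) - 337)*41 = (-4 - 337)*41 = -341*41 = -13981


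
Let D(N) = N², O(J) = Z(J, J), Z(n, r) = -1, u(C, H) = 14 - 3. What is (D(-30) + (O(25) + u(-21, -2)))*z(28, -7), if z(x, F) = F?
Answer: -6370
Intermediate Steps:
u(C, H) = 11
O(J) = -1
(D(-30) + (O(25) + u(-21, -2)))*z(28, -7) = ((-30)² + (-1 + 11))*(-7) = (900 + 10)*(-7) = 910*(-7) = -6370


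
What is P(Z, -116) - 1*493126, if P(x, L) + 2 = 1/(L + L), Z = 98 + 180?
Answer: -114405697/232 ≈ -4.9313e+5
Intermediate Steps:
Z = 278
P(x, L) = -2 + 1/(2*L) (P(x, L) = -2 + 1/(L + L) = -2 + 1/(2*L))
P(Z, -116) - 1*493126 = (-2 + (½)/(-116)) - 1*493126 = (-2 + (½)*(-1/116)) - 493126 = (-2 - 1/232) - 493126 = -465/232 - 493126 = -114405697/232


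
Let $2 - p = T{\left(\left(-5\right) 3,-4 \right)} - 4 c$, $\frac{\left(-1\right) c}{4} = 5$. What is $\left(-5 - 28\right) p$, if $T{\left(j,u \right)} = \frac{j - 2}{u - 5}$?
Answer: $\frac{7909}{3} \approx 2636.3$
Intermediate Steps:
$c = -20$ ($c = \left(-4\right) 5 = -20$)
$T{\left(j,u \right)} = \frac{-2 + j}{-5 + u}$
$p = - \frac{719}{9}$ ($p = 2 - \left(\frac{-2 - 15}{-5 - 4} - -80\right) = 2 - \left(\frac{-2 - 15}{-9} + 80\right) = 2 - \left(\left(- \frac{1}{9}\right) \left(-17\right) + 80\right) = 2 - \left(\frac{17}{9} + 80\right) = 2 - \frac{737}{9} = - \frac{719}{9} \approx -79.889$)
$\left(-5 - 28\right) p = \left(-5 - 28\right) \left(- \frac{719}{9}\right) = \left(-33\right) \left(- \frac{719}{9}\right) = \frac{7909}{3}$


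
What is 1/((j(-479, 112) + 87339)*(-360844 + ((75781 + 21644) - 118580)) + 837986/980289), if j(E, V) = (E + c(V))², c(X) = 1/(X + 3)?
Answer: -12964322025/1568766727902075752491 ≈ -8.2640e-12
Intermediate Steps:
c(X) = 1/(3 + X)
j(E, V) = (E + 1/(3 + V))²
1/((j(-479, 112) + 87339)*(-360844 + ((75781 + 21644) - 118580)) + 837986/980289) = 1/(((-479 + 1/(3 + 112))² + 87339)*(-360844 + ((75781 + 21644) - 118580)) + 837986/980289) = 1/(((-479 + 1/115)² + 87339)*(-360844 + (97425 - 118580)) + 837986*(1/980289)) = 1/(((-479 + 1/115)² + 87339)*(-360844 - 21155) + 837986/980289) = 1/(((-55084/115)² + 87339)*(-381999) + 837986/980289) = 1/((3034247056/13225 + 87339)*(-381999) + 837986/980289) = 1/((4189305331/13225)*(-381999) + 837986/980289) = 1/(-1600310447136669/13225 + 837986/980289) = 1/(-1568766727902075752491/12964322025) = -12964322025/1568766727902075752491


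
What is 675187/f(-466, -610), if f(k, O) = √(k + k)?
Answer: -675187*I*√233/466 ≈ -22117.0*I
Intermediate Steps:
f(k, O) = √2*√k (f(k, O) = √(2*k) = √2*√k)
675187/f(-466, -610) = 675187/((√2*√(-466))) = 675187/((√2*(I*√466))) = 675187/((2*I*√233)) = 675187*(-I*√233/466) = -675187*I*√233/466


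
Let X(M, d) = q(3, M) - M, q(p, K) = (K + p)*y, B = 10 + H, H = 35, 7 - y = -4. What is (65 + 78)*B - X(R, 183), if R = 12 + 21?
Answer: 6072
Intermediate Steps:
y = 11 (y = 7 - 1*(-4) = 7 + 4 = 11)
B = 45 (B = 10 + 35 = 45)
R = 33
q(p, K) = 11*K + 11*p (q(p, K) = (K + p)*11 = 11*K + 11*p)
X(M, d) = 33 + 10*M (X(M, d) = (11*M + 11*3) - M = (11*M + 33) - M = (33 + 11*M) - M = 33 + 10*M)
(65 + 78)*B - X(R, 183) = (65 + 78)*45 - (33 + 10*33) = 143*45 - (33 + 330) = 6435 - 1*363 = 6435 - 363 = 6072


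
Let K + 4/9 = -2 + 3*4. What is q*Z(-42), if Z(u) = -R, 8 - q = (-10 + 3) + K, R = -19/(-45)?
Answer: -931/405 ≈ -2.2988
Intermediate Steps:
K = 86/9 (K = -4/9 + (-2 + 3*4) = -4/9 + (-2 + 12) = -4/9 + 10 = 86/9 ≈ 9.5556)
R = 19/45 (R = -19*(-1/45) = 19/45 ≈ 0.42222)
q = 49/9 (q = 8 - ((-10 + 3) + 86/9) = 8 - (-7 + 86/9) = 8 - 1*23/9 = 8 - 23/9 = 49/9 ≈ 5.4444)
Z(u) = -19/45 (Z(u) = -1*19/45 = -19/45)
q*Z(-42) = (49/9)*(-19/45) = -931/405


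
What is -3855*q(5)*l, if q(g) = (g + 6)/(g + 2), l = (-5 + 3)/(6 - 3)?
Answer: 28270/7 ≈ 4038.6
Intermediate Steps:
l = -⅔ (l = -2/3 = -2*⅓ = -⅔ ≈ -0.66667)
q(g) = (6 + g)/(2 + g)
-3855*q(5)*l = -3855*(6 + 5)/(2 + 5)*(-2)/3 = -3855*11/7*(-2)/3 = -3855*(⅐)*11*(-2)/3 = -42405*(-2)/(7*3) = -3855*(-22/21) = 28270/7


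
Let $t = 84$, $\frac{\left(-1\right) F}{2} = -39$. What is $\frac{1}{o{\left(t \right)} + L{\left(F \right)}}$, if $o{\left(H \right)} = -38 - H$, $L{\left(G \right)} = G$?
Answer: $- \frac{1}{44} \approx -0.022727$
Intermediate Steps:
$F = 78$ ($F = \left(-2\right) \left(-39\right) = 78$)
$\frac{1}{o{\left(t \right)} + L{\left(F \right)}} = \frac{1}{\left(-38 - 84\right) + 78} = \frac{1}{-122 + 78} = \frac{1}{-44} = - \frac{1}{44}$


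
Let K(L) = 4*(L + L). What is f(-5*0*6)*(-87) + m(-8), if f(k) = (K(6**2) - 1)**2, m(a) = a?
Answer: -7166111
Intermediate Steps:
K(L) = 8*L (K(L) = 4*(2*L) = 8*L)
f(k) = 82369 (f(k) = (8*6**2 - 1)**2 = (8*36 - 1)**2 = (288 - 1)**2 = 287**2 = 82369)
f(-5*0*6)*(-87) + m(-8) = 82369*(-87) - 8 = -7166103 - 8 = -7166111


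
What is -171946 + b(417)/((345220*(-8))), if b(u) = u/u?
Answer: -474873584961/2761760 ≈ -1.7195e+5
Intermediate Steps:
b(u) = 1
-171946 + b(417)/((345220*(-8))) = -171946 + 1/(345220*(-8)) = -171946 + 1/(-2761760) = -171946 + 1*(-1/2761760) = -171946 - 1/2761760 = -474873584961/2761760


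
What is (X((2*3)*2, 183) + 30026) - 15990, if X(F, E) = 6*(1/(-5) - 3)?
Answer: 70084/5 ≈ 14017.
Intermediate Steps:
X(F, E) = -96/5 (X(F, E) = 6*(1*(-⅕) - 3) = 6*(-⅕ - 3) = 6*(-16/5) = -96/5)
(X((2*3)*2, 183) + 30026) - 15990 = (-96/5 + 30026) - 15990 = 150034/5 - 15990 = 70084/5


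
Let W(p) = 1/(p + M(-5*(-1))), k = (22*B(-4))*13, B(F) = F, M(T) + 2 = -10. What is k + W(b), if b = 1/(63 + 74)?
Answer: -1879729/1643 ≈ -1144.1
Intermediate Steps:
M(T) = -12 (M(T) = -2 - 10 = -12)
k = -1144 (k = (22*(-4))*13 = -88*13 = -1144)
b = 1/137 ≈ 0.0072993
W(p) = 1/(-12 + p) (W(p) = 1/(p - 12) = 1/(-12 + p))
k + W(b) = -1144 + 1/(-12 + 1/137) = -1144 + 1/(-1643/137) = -1144 - 137/1643 = -1879729/1643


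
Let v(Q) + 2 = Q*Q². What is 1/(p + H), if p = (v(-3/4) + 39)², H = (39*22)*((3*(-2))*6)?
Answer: -4096/121036967 ≈ -3.3841e-5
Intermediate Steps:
H = -30888 (H = 858*(-6*6) = 858*(-36) = -30888)
v(Q) = -2 + Q³ (v(Q) = -2 + Q*Q² = -2 + Q³)
p = 5480281/4096 (p = ((-2 + (-3/4)³) + 39)² = ((-2 + (-3*¼)³) + 39)² = ((-2 + (-¾)³) + 39)² = ((-2 - 27/64) + 39)² = (-155/64 + 39)² = (2341/64)² = 5480281/4096 ≈ 1338.0)
1/(p + H) = 1/(5480281/4096 - 30888) = 1/(-121036967/4096) = -4096/121036967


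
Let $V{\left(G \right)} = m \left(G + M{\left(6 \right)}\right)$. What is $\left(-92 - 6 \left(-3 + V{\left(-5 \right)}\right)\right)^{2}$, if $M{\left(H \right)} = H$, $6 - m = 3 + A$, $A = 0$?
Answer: $8464$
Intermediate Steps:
$m = 3$ ($m = 6 - \left(3 + 0\right) = 6 - 3 = 3$)
$V{\left(G \right)} = 18 + 3 G$ ($V{\left(G \right)} = 3 \left(G + 6\right) = 3 \left(6 + G\right) = 18 + 3 G$)
$\left(-92 - 6 \left(-3 + V{\left(-5 \right)}\right)\right)^{2} = \left(-92 - 6 \left(-3 + \left(18 + 3 \left(-5\right)\right)\right)\right)^{2} = \left(-92 - 6 \left(-3 + \left(18 - 15\right)\right)\right)^{2} = \left(-92 - 6 \left(-3 + 3\right)\right)^{2} = \left(-92 - 0\right)^{2} = \left(-92 + 0\right)^{2} = \left(-92\right)^{2} = 8464$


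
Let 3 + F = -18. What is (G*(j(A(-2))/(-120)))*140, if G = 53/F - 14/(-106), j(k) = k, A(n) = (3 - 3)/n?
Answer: 0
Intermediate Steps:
F = -21 (F = -3 - 18 = -21)
A(n) = 0 (A(n) = 0/n = 0)
G = -2662/1113 (G = 53/(-21) - 14/(-106) = 53*(-1/21) - 14*(-1/106) = -53/21 + 7/53 = -2662/1113 ≈ -2.3917)
(G*(j(A(-2))/(-120)))*140 = -0/(-120)*140 = -0*(-1)/120*140 = -2662/1113*0*140 = 0*140 = 0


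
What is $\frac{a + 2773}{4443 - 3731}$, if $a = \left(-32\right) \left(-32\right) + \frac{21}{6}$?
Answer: $\frac{7601}{1424} \approx 5.3378$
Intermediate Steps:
$a = \frac{2055}{2}$ ($a = 1024 + 21 \cdot \frac{1}{6} = 1024 + \frac{7}{2} = \frac{2055}{2} \approx 1027.5$)
$\frac{a + 2773}{4443 - 3731} = \frac{\frac{2055}{2} + 2773}{4443 - 3731} = \frac{7601}{2 \cdot 712} = \frac{7601}{2} \cdot \frac{1}{712} = \frac{7601}{1424}$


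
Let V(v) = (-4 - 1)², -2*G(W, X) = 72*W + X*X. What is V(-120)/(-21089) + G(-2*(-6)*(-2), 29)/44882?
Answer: 16461843/1893032996 ≈ 0.0086960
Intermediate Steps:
G(W, X) = -36*W - X²/2 (G(W, X) = -(72*W + X*X)/2 = -(72*W + X²)/2 = -(X² + 72*W)/2 = -36*W - X²/2)
V(v) = 25 (V(v) = (-5)² = 25)
V(-120)/(-21089) + G(-2*(-6)*(-2), 29)/44882 = 25/(-21089) + (-36*(-2*(-6))*(-2) - ½*29²)/44882 = 25*(-1/21089) + (-432*(-2) - ½*841)*(1/44882) = -25/21089 + (-36*(-24) - 841/2)*(1/44882) = -25/21089 + (864 - 841/2)*(1/44882) = -25/21089 + (887/2)*(1/44882) = -25/21089 + 887/89764 = 16461843/1893032996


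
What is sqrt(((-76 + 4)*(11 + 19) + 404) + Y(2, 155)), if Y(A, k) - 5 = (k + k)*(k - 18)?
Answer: 7*sqrt(831) ≈ 201.79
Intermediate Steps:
Y(A, k) = 5 + 2*k*(-18 + k) (Y(A, k) = 5 + (k + k)*(k - 18) = 5 + (2*k)*(-18 + k) = 5 + 2*k*(-18 + k))
sqrt(((-76 + 4)*(11 + 19) + 404) + Y(2, 155)) = sqrt(((-76 + 4)*(11 + 19) + 404) + (5 - 36*155 + 2*155**2)) = sqrt((-72*30 + 404) + (5 - 5580 + 2*24025)) = sqrt((-2160 + 404) + (5 - 5580 + 48050)) = sqrt(-1756 + 42475) = sqrt(40719) = 7*sqrt(831)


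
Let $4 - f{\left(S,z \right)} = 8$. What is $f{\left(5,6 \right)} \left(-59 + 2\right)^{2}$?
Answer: $-12996$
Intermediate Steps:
$f{\left(S,z \right)} = -4$ ($f{\left(S,z \right)} = 4 - 8 = -4$)
$f{\left(5,6 \right)} \left(-59 + 2\right)^{2} = - 4 \left(-59 + 2\right)^{2} = - 4 \left(-57\right)^{2} = \left(-4\right) 3249 = -12996$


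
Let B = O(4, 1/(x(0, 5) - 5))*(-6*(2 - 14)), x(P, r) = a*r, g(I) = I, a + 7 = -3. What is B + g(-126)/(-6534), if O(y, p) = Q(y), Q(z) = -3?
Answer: -78401/363 ≈ -215.98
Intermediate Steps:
a = -10 (a = -7 - 3 = -10)
x(P, r) = -10*r
O(y, p) = -3
B = -216 (B = -(-18)*(2 - 14) = -(-18)*(-12) = -3*72 = -216)
B + g(-126)/(-6534) = -216 - 126/(-6534) = -216 - 126*(-1/6534) = -216 + 7/363 = -78401/363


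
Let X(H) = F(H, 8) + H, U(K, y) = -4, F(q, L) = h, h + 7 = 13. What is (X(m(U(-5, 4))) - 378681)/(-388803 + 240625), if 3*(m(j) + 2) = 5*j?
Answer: 1136051/444534 ≈ 2.5556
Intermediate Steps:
h = 6 (h = -7 + 13 = 6)
F(q, L) = 6
m(j) = -2 + 5*j/3 (m(j) = -2 + (5*j)/3 = -2 + 5*j/3)
X(H) = 6 + H
(X(m(U(-5, 4))) - 378681)/(-388803 + 240625) = ((6 + (-2 + (5/3)*(-4))) - 378681)/(-388803 + 240625) = ((6 + (-2 - 20/3)) - 378681)/(-148178) = ((6 - 26/3) - 378681)*(-1/148178) = (-8/3 - 378681)*(-1/148178) = -1136051/3*(-1/148178) = 1136051/444534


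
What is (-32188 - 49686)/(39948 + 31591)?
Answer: -6298/5503 ≈ -1.1445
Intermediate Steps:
(-32188 - 49686)/(39948 + 31591) = -81874/71539 = -81874*1/71539 = -6298/5503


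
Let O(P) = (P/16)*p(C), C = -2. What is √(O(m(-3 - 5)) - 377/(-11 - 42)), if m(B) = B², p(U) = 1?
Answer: √31217/53 ≈ 3.3336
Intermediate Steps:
O(P) = P/16 (O(P) = (P/16)*1 = P/16)
√(O(m(-3 - 5)) - 377/(-11 - 42)) = √((-3 - 5)²/16 - 377/(-11 - 42)) = √((1/16)*(-8)² - 377/(-53)) = √((1/16)*64 - 1/53*(-377)) = √(4 + 377/53) = √(589/53) = √31217/53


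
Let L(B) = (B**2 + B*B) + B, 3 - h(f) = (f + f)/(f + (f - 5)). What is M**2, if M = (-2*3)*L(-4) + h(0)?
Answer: 27225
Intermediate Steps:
h(f) = 3 - 2*f/(-5 + 2*f) (h(f) = 3 - (f + f)/(f + (f - 5)) = 3 - 2*f/(f + (-5 + f)) = 3 - 2*f/(-5 + 2*f))
L(B) = B + 2*B**2 (L(B) = (B**2 + B**2) + B = 2*B**2 + B = B + 2*B**2)
M = -165 (M = (-2*3)*(-4*(1 + 2*(-4))) + (-15 + 4*0)/(-5 + 2*0) = -(-24)*(1 - 8) + (-15 + 0)/(-5 + 0) = -(-24)*(-7) - 15/(-5) = -6*28 - 1/5*(-15) = -168 + 3 = -165)
M**2 = (-165)**2 = 27225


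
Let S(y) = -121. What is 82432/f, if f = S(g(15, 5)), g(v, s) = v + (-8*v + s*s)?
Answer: -82432/121 ≈ -681.26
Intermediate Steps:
g(v, s) = s² - 7*v (g(v, s) = v + (-8*v + s²) = v + (s² - 8*v) = s² - 7*v)
f = -121
82432/f = 82432/(-121) = 82432*(-1/121) = -82432/121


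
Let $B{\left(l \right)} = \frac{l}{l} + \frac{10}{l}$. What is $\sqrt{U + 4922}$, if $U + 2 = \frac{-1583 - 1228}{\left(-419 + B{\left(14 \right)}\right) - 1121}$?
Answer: $\frac{3 \sqrt{3963090389}}{2692} \approx 70.156$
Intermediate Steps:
$B{\left(l \right)} = 1 + \frac{10}{l}$
$U = - \frac{1859}{10768}$ ($U = -2 + \frac{-1583 - 1228}{\left(-419 + \frac{10 + 14}{14}\right) - 1121} = -2 - \frac{2811}{\left(-419 + \frac{1}{14} \cdot 24\right) - 1121} = -2 - \frac{2811}{\left(-419 + \frac{12}{7}\right) - 1121} = -2 - \frac{2811}{- \frac{2921}{7} - 1121} = -2 - \frac{2811}{- \frac{10768}{7}} = -2 - - \frac{19677}{10768} = -2 + \frac{19677}{10768} = - \frac{1859}{10768} \approx -0.17264$)
$\sqrt{U + 4922} = \sqrt{- \frac{1859}{10768} + 4922} = \sqrt{\frac{52998237}{10768}} = \frac{3 \sqrt{3963090389}}{2692}$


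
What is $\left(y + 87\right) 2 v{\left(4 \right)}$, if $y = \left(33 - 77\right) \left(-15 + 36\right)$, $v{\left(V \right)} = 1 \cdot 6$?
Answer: $-10044$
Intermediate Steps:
$v{\left(V \right)} = 6$
$y = -924$ ($y = \left(-44\right) 21 = -924$)
$\left(y + 87\right) 2 v{\left(4 \right)} = \left(-924 + 87\right) 2 \cdot 6 = \left(-837\right) 12 = -10044$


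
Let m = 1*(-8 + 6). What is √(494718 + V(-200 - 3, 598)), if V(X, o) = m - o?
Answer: 3*√54902 ≈ 702.94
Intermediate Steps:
m = -2 (m = 1*(-2) = -2)
V(X, o) = -2 - o
√(494718 + V(-200 - 3, 598)) = √(494718 + (-2 - 1*598)) = √(494718 + (-2 - 598)) = √(494718 - 600) = √494118 = 3*√54902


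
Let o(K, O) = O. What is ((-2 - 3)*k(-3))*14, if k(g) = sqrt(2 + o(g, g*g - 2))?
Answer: -210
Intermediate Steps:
k(g) = sqrt(g**2) (k(g) = sqrt(2 + (g*g - 2)) = sqrt(2 + (g**2 - 2)) = sqrt(2 + (-2 + g**2)) = sqrt(g**2))
((-2 - 3)*k(-3))*14 = ((-2 - 3)*sqrt((-3)**2))*14 = -5*sqrt(9)*14 = -5*3*14 = -15*14 = -210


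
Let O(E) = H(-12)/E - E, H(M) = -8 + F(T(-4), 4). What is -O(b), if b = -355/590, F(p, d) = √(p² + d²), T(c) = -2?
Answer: -116433/8378 + 236*√5/71 ≈ -6.4649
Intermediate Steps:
F(p, d) = √(d² + p²)
b = -71/118 (b = -355*1/590 = -71/118 ≈ -0.60170)
H(M) = -8 + 2*√5 (H(M) = -8 + √(4² + (-2)²) = -8 + √(16 + 4) = -8 + √20 = -8 + 2*√5)
O(E) = -E + (-8 + 2*√5)/E (O(E) = (-8 + 2*√5)/E - E = -E + (-8 + 2*√5)/E)
-O(b) = -(-8 - (-71/118)² + 2*√5)/(-71/118) = -(-118)*(-8 - 1*5041/13924 + 2*√5)/71 = -(-118)*(-8 - 5041/13924 + 2*√5)/71 = -(-118)*(-116433/13924 + 2*√5)/71 = -(116433/8378 - 236*√5/71) = -116433/8378 + 236*√5/71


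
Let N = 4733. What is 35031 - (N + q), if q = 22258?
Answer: 8040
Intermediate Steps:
35031 - (N + q) = 35031 - (4733 + 22258) = 35031 - 1*26991 = 35031 - 26991 = 8040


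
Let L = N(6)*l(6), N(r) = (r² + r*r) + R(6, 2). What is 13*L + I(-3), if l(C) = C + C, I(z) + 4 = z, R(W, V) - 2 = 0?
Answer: 11537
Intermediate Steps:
R(W, V) = 2 (R(W, V) = 2 + 0 = 2)
I(z) = -4 + z
l(C) = 2*C
N(r) = 2 + 2*r² (N(r) = (r² + r*r) + 2 = (r² + r²) + 2 = 2*r² + 2 = 2 + 2*r²)
L = 888 (L = (2 + 2*6²)*(2*6) = (2 + 2*36)*12 = (2 + 72)*12 = 74*12 = 888)
13*L + I(-3) = 13*888 + (-4 - 3) = 11544 - 7 = 11537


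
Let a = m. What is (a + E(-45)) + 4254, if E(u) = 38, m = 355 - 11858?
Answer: -7211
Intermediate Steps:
m = -11503
a = -11503
(a + E(-45)) + 4254 = (-11503 + 38) + 4254 = -11465 + 4254 = -7211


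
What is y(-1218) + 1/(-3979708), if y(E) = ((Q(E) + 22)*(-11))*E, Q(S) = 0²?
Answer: 1173042811247/3979708 ≈ 2.9476e+5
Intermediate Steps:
Q(S) = 0
y(E) = -242*E (y(E) = ((0 + 22)*(-11))*E = (22*(-11))*E = -242*E)
y(-1218) + 1/(-3979708) = -242*(-1218) + 1/(-3979708) = 294756 - 1/3979708 = 1173042811247/3979708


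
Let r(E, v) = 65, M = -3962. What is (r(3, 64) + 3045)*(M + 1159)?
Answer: -8717330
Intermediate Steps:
(r(3, 64) + 3045)*(M + 1159) = (65 + 3045)*(-3962 + 1159) = 3110*(-2803) = -8717330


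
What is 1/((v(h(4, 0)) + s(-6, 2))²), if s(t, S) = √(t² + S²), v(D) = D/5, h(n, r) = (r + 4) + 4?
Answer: 3325/109512 - 125*√10/27378 ≈ 0.015924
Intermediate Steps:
h(n, r) = 8 + r (h(n, r) = (4 + r) + 4 = 8 + r)
v(D) = D/5 (v(D) = D*(⅕) = D/5)
s(t, S) = √(S² + t²)
1/((v(h(4, 0)) + s(-6, 2))²) = 1/(((8 + 0)/5 + √(2² + (-6)²))²) = 1/(((⅕)*8 + √(4 + 36))²) = 1/((8/5 + √40)²) = 1/((8/5 + 2*√10)²) = (8/5 + 2*√10)⁻²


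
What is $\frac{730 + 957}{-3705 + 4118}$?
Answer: $\frac{241}{59} \approx 4.0847$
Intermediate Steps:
$\frac{730 + 957}{-3705 + 4118} = \frac{1687}{413} = 1687 \cdot \frac{1}{413} = \frac{241}{59}$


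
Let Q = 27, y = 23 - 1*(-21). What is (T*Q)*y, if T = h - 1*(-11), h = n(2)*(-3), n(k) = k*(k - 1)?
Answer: 5940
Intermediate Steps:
n(k) = k*(-1 + k)
y = 44 (y = 23 + 21 = 44)
h = -6 (h = (2*(-1 + 2))*(-3) = (2*1)*(-3) = 2*(-3) = -6)
T = 5 (T = -6 - 1*(-11) = -6 + 11 = 5)
(T*Q)*y = (5*27)*44 = 135*44 = 5940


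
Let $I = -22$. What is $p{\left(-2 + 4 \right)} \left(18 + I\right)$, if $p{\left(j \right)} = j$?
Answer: $-8$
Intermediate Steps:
$p{\left(-2 + 4 \right)} \left(18 + I\right) = \left(-2 + 4\right) \left(18 - 22\right) = 2 \left(-4\right) = -8$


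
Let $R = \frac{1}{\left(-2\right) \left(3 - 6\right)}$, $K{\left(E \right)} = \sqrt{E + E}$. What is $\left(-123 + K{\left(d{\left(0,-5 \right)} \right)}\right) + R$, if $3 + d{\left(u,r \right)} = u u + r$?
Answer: $- \frac{737}{6} + 4 i \approx -122.83 + 4.0 i$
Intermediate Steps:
$d{\left(u,r \right)} = -3 + r + u^{2}$ ($d{\left(u,r \right)} = -3 + \left(u u + r\right) = -3 + \left(u^{2} + r\right) = -3 + \left(r + u^{2}\right) = -3 + r + u^{2}$)
$K{\left(E \right)} = \sqrt{2} \sqrt{E}$ ($K{\left(E \right)} = \sqrt{2 E} = \sqrt{2} \sqrt{E}$)
$R = \frac{1}{6}$ ($R = \frac{1}{\left(-2\right) \left(-3\right)} = \frac{1}{6} \approx 0.16667$)
$\left(-123 + K{\left(d{\left(0,-5 \right)} \right)}\right) + R = \left(-123 + \sqrt{2} \sqrt{-3 - 5 + 0^{2}}\right) + \frac{1}{6} = \left(-123 + \sqrt{2} \sqrt{-3 - 5 + 0}\right) + \frac{1}{6} = \left(-123 + \sqrt{2} \sqrt{-8}\right) + \frac{1}{6} = \left(-123 + \sqrt{2} \cdot 2 i \sqrt{2}\right) + \frac{1}{6} = \left(-123 + 4 i\right) + \frac{1}{6} = - \frac{737}{6} + 4 i$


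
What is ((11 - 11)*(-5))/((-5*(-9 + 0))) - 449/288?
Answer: -449/288 ≈ -1.5590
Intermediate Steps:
((11 - 11)*(-5))/((-5*(-9 + 0))) - 449/288 = (0*(-5))/((-5*(-9))) - 449*1/288 = 0/45 - 449/288 = 0*(1/45) - 449/288 = 0 - 449/288 = -449/288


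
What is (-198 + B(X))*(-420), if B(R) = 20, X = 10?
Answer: 74760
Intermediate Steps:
(-198 + B(X))*(-420) = (-198 + 20)*(-420) = -178*(-420) = 74760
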